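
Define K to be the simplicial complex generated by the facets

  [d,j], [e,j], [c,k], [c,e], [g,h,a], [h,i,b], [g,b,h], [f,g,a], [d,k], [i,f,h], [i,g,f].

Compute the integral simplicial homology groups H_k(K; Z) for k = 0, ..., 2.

Take the total order a < b < c < d < e < f < g < h < i < j < k on the vertex set. Then K (dimension 2) consists of the simplices:

  0-simplices (11): a, b, c, d, e, f, g, h, i, j, k
  1-simplices (17): af, ag, ah, bg, bh, bi, ce, ck, dj, dk, ej, fg, fh, fi, gh, gi, hi
  2-simplices (6): afg, agh, bgh, bhi, fgi, fhi

giving chain groups C_0 ≅ Z^11, C_1 ≅ Z^17, C_2 ≅ Z^6.

The boundary map ∂_1: C_1 → C_0 maps an edge to its endpoints' difference, ∂[p,q] = q − p.
As a 11×17 matrix over Z this has rank 9, with invariant factors (1,1,1,1,1,1,1,1,1).

∂_2: C_2 → C_1 acts by ∂[p,q,r] = [q,r] − [p,r] + [p,q]. For instance
  ∂bgh = gh − bh + bg,
  ∂fgi = gi − fi + fg.
This gives a 17×6 integer matrix of rank 6; reducing to Smith normal form yields diagonal entries (1,1,1,1,1,1).

From H_k ≅ ker(∂_k) / im(∂_{k+1}) we obtain:

  H_0: rank C_0 − rank ∂_1 = 11 − 9 = 2, and the invariant factors of ∂_1 are all 1, so H_0 = Z^2.
  H_1: rank ker ∂_1 − rank ∂_2 = (17 − 9) − 6 = 2, and the invariant factors of ∂_2 are all 1, so H_1 = Z^2.
  H_2: rank ker ∂_2 − rank ∂_3 = (6 − 6) − 0 = 0, and there is no ∂_3, so H_2 = 0.

As a check, the Euler characteristic is 11 − 17 + 6 = 0, which agrees with 2 − 2 + 0 = 0.

H_0 = Z^2,  H_1 = Z^2,  H_2 = 0.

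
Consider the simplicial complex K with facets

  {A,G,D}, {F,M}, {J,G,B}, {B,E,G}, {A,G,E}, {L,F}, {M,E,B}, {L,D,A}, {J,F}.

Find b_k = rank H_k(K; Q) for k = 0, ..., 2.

K has 9 vertices, 16 edges, 6 triangles.
rank ∂_0 = 0, rank ∂_1 = 8 ⇒ b_0 = 9 − 0 − 8 = 1; all invariant factors of ∂_1 are 1 so no torsion. So H_0 ≅ Z.
rank ∂_1 = 8, rank ∂_2 = 6 ⇒ b_1 = 16 − 8 − 6 = 2; all invariant factors of ∂_2 are 1 so no torsion. So H_1 ≅ Z^2.
rank ∂_2 = 6, rank ∂_3 = 0 ⇒ b_2 = 6 − 6 − 0 = 0. So H_2 ≅ 0.

b_0 = 1, b_1 = 2, b_2 = 0.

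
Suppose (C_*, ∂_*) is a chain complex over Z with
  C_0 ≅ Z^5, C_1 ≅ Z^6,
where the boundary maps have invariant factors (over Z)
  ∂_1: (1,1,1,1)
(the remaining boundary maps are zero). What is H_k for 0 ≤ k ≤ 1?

H_0: b_0 = 5 − 0 − 4 = 1; torsion from ∂_1 factors > 1: none. So H_0 = Z.
H_1: b_1 = 6 − 4 − 0 = 2; torsion from ∂_2 factors > 1: none. So H_1 = Z^2.

H_0 = Z,  H_1 = Z^2.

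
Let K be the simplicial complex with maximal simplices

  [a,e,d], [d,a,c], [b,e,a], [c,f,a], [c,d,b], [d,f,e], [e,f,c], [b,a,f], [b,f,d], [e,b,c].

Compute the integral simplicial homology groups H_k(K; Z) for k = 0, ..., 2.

H_0 = Z,  H_1 = Z/2Z,  H_2 = 0.

We work with the vertex ordering a < b < c < d < e < f. The simplices of K, each written with vertices in increasing order, are:

  0-simplices (6): a, b, c, d, e, f
  1-simplices (15): ab, ac, ad, ae, af, bc, bd, be, bf, cd, ce, cf, de, df, ef
  2-simplices (10): abe, abf, acd, acf, ade, bcd, bce, bdf, cef, def

Hence C_0 ≅ Z^6, C_1 ≅ Z^15, C_2 ≅ Z^10.

∂_1: C_1 → C_0 maps an edge to its endpoints' difference, ∂[p,q] = q − p. For instance
  ∂ae = e − a.
The 6×15 boundary matrix has rank 5 and Smith normal form diag(1,1,1,1,1).

Boundary ∂_2: C_2 → C_1 sends each 2-simplex [p,q,r] to [q,r] − [p,r] + [p,q]. For instance
  ∂ade = de − ae + ad,
  ∂cef = ef − cf + ce.
The resulting 15×10 matrix has rank 10, and its Smith normal form has invariant factors (1,1,1,1,1,1,1,1,1,2).

Computing H_k = (kernel of ∂_k) / (image of ∂_{k+1}):

  H_0: rank C_0 − rank ∂_1 = 6 − 5 = 1, and the invariant factors of ∂_1 are all 1, so H_0 ≅ Z.
  H_1: rank ker ∂_1 − rank ∂_2 = (15 − 5) − 10 = 0, and ∂_2 has invariant factor 2 > 1, so H_1 ≅ Z/2Z.
  H_2: rank ker ∂_2 − rank ∂_3 = (10 − 10) − 0 = 0, and there is no ∂_3, so H_2 ≅ 0.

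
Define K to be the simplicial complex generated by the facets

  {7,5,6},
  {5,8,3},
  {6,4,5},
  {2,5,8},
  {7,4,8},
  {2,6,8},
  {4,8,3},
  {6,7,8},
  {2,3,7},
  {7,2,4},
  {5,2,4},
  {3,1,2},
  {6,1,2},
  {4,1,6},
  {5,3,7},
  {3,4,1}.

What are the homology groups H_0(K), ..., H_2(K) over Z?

H_0 = Z,  H_1 = Z^2,  H_2 = Z.

K has 8 vertices, 24 edges, 16 triangles.
rank ∂_0 = 0, rank ∂_1 = 7 ⇒ b_0 = 8 − 0 − 7 = 1; all invariant factors of ∂_1 are 1 so no torsion. So H_0 = Z.
rank ∂_1 = 7, rank ∂_2 = 15 ⇒ b_1 = 24 − 7 − 15 = 2; all invariant factors of ∂_2 are 1 so no torsion. So H_1 = Z^2.
rank ∂_2 = 15, rank ∂_3 = 0 ⇒ b_2 = 16 − 15 − 0 = 1. So H_2 = Z.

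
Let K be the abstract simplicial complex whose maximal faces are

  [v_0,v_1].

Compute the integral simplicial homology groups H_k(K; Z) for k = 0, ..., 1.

We work with the vertex ordering v_0 < v_1. The simplices of K, each written with vertices in increasing order, are:

  0-simplices (2): [v_0], [v_1]
  1-simplices (1): [v_0,v_1]

so the chain groups are C_0 ≅ Z^2, C_1 ≅ Z^1.

Boundary ∂_1: C_1 → C_0 sends each edge [p,q] (with p < q) to q − p.
As a 2×1 matrix over Z this has rank 1, with invariant factors (1).

Now H_k = ker ∂_k / im ∂_{k+1}, so:

  H_0: rank C_0 − rank ∂_1 = 2 − 1 = 1, and the invariant factors of ∂_1 are all 1, so H_0 ≅ Z.
  H_1: rank ker ∂_1 − rank ∂_2 = (1 − 1) − 0 = 0, and there is no ∂_2, so H_1 ≅ 0.

As a check, the Euler characteristic is 2 − 1 = 1, which agrees with 1 − 0 = 1.

H_0 ≅ Z,  H_1 = 0.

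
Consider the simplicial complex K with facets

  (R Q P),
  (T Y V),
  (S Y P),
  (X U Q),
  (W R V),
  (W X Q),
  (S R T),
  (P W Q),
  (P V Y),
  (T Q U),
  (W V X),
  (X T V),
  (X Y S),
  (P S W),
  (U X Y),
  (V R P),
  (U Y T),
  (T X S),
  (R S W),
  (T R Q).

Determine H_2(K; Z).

H_2 ≅ 0.

We work with the vertex ordering P < Q < R < S < T < U < V < W < X < Y. The simplices of K, each written with vertices in increasing order, are:

  0-simplices (10): P, Q, R, S, T, U, V, W, X, Y
  1-simplices (30): PQ, PR, PS, PV, PW, PY, QR, QT, QU, QW, QX, RS, RT, RV, RW, ST, SW, SX, SY, TU, TV, TX, TY, UX, UY, VW, VX, VY, WX, XY
  2-simplices (20): PQR, PQW, PRV, PSW, PSY, PVY, QRT, QTU, QUX, QWX, RST, RSW, RVW, STX, SXY, TUY, TVX, TVY, UXY, VWX

so the chain groups are C_0 ≅ Z^10, C_1 ≅ Z^30, C_2 ≅ Z^20.

Boundary ∂_1: C_1 → C_0 sends each edge [p,q] (with p < q) to q − p.
As a 10×30 matrix over Z this has rank 9, with invariant factors (1,1,1,1,1,1,1,1,1).

∂_2: C_2 → C_1 maps a triangle to the signed sum of its edges. For instance
  ∂PQR = QR − PR + PQ,
  ∂PVY = VY − PY + PV.
The 30×20 boundary matrix has rank 20 and Smith normal form diag(1,1,1,1,1,1,1,1,1,1,1,1,1,1,1,1,1,1,1,2).

From H_k ≅ ker(∂_k) / im(∂_{k+1}) we obtain:

  H_2: rank ker ∂_2 − rank ∂_3 = (20 − 20) − 0 = 0, and there is no ∂_3, so H_2 ≅ 0.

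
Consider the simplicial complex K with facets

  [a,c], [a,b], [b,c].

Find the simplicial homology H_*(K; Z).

H_0 ≅ Z,  H_1 ≅ Z.

Fix the vertex order a < b < c and write every simplex with vertices in increasing order. Then dim K = 1 and the simplices of K are:

  0-simplices (3): a, b, c
  1-simplices (3): ab, ac, bc

giving chain groups C_0 ≅ Z^3, C_1 ≅ Z^3.

∂_1: C_1 → C_0 sends each edge [p,q] (with p < q) to q − p.
As a 3×3 matrix over Z this has rank 2, with invariant factors (1,1).

Reading off H_k = ker ∂_k / im ∂_{k+1}:

  H_0: rank C_0 − rank ∂_1 = 3 − 2 = 1, and the invariant factors of ∂_1 are all 1, so H_0 ≅ Z.
  H_1: rank ker ∂_1 − rank ∂_2 = (3 − 2) − 0 = 1, and there is no ∂_2, so H_1 ≅ Z.

As a check, the Euler characteristic is 3 − 3 = 0, which agrees with 1 − 1 = 0.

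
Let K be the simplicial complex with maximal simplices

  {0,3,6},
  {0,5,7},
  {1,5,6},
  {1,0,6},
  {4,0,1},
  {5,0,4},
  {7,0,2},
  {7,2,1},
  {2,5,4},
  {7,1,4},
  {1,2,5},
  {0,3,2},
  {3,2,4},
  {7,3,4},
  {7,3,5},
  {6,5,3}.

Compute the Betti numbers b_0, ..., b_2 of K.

We work with the vertex ordering 0 < 1 < 2 < 3 < 4 < 5 < 6 < 7. The simplices of K, each written with vertices in increasing order, are:

  0-simplices (8): [0], [1], [2], [3], [4], [5], [6], [7]
  1-simplices (24): (24 of them)
  2-simplices (16): [0,1,4], [0,1,6], [0,2,3], [0,2,7], [0,3,6], [0,4,5], [0,5,7], [1,2,5], [1,2,7], [1,4,7], [1,5,6], [2,3,4], [2,4,5], [3,4,7], [3,5,6], [3,5,7]

Hence C_0 ≅ Z^8, C_1 ≅ Z^24, C_2 ≅ Z^16.

Boundary ∂_1: C_1 → C_0 is given by ∂[p,q] = [q] − [p]. For instance
  ∂[3,4] = [4] − [3].
The resulting 8×24 matrix has rank 7, and its Smith normal form has invariant factors (1,1,1,1,1,1,1).

∂_2: C_2 → C_1 acts by ∂[p,q,r] = [q,r] − [p,r] + [p,q]. For instance
  ∂[0,4,5] = [4,5] − [0,5] + [0,4],
  ∂[1,4,7] = [4,7] − [1,7] + [1,4].
The 24×16 boundary matrix has rank 15 and Smith normal form diag(1,1,1,1,1,1,1,1,1,1,1,1,1,1,1).

Reading off H_k = ker ∂_k / im ∂_{k+1}:

  H_0: rank C_0 − rank ∂_1 = 8 − 7 = 1, and the invariant factors of ∂_1 are all 1, so H_0 ≅ Z.
  H_1: rank ker ∂_1 − rank ∂_2 = (24 − 7) − 15 = 2, and the invariant factors of ∂_2 are all 1, so H_1 ≅ Z^2.
  H_2: rank ker ∂_2 − rank ∂_3 = (16 − 15) − 0 = 1, and there is no ∂_3, so H_2 ≅ Z.

Hence the Betti numbers are b_0 = 1, b_1 = 2, b_2 = 1.

b_0 = 1, b_1 = 2, b_2 = 1.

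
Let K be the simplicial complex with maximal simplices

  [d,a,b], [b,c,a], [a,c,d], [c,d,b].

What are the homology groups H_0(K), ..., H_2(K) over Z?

Fix the vertex order a < b < c < d and write every simplex with vertices in increasing order. Then dim K = 2 and the simplices of K are:

  0-simplices (4): a, b, c, d
  1-simplices (6): ab, ac, ad, bc, bd, cd
  2-simplices (4): abc, abd, acd, bcd

so the chain groups are C_0 ≅ Z^4, C_1 ≅ Z^6, C_2 ≅ Z^4.

The boundary map ∂_1: C_1 → C_0 maps an edge to its endpoints' difference, ∂[p,q] = q − p. For instance
  ∂ac = c − a.
This gives a 4×6 integer matrix of rank 3; reducing to Smith normal form yields diagonal entries (1,1,1).

Boundary ∂_2: C_2 → C_1 sends each 2-simplex [p,q,r] to [q,r] − [p,r] + [p,q]. For instance
  ∂acd = cd − ad + ac,
  ∂abd = bd − ad + ab.
The 6×4 boundary matrix has rank 3 and Smith normal form diag(1,1,1).

Reading off H_k = ker ∂_k / im ∂_{k+1}:

  H_0: rank C_0 − rank ∂_1 = 4 − 3 = 1, and the invariant factors of ∂_1 are all 1, so H_0 ≅ Z.
  H_1: rank ker ∂_1 − rank ∂_2 = (6 − 3) − 3 = 0, and the invariant factors of ∂_2 are all 1, so H_1 ≅ 0.
  H_2: rank ker ∂_2 − rank ∂_3 = (4 − 3) − 0 = 1, and there is no ∂_3, so H_2 ≅ Z.

As a check, the Euler characteristic is 4 − 6 + 4 = 2, which agrees with 1 − 0 + 1 = 2.
(K is a triangulation of the 2-sphere S^2.)

H_0 ≅ Z,  H_1 = 0,  H_2 ≅ Z.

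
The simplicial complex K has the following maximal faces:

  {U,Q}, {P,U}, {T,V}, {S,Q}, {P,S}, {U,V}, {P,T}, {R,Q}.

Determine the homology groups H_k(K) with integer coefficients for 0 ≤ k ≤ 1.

H_0 ≅ Z,  H_1 ≅ Z^2.

We work with the vertex ordering P < Q < R < S < T < U < V. The simplices of K, each written with vertices in increasing order, are:

  0-simplices (7): P, Q, R, S, T, U, V
  1-simplices (8): PS, PT, PU, QR, QS, QU, TV, UV

so the chain groups are C_0 ≅ Z^7, C_1 ≅ Z^8.

∂_1: C_1 → C_0 maps an edge to its endpoints' difference, ∂[p,q] = q − p. For instance
  ∂PU = U − P.
As a 7×8 matrix over Z this has rank 6, with invariant factors (1,1,1,1,1,1).

Reading off H_k = ker ∂_k / im ∂_{k+1}:

  H_0: rank C_0 − rank ∂_1 = 7 − 6 = 1, and the invariant factors of ∂_1 are all 1, so H_0 = Z.
  H_1: rank ker ∂_1 − rank ∂_2 = (8 − 6) − 0 = 2, and there is no ∂_2, so H_1 = Z^2.

As a check, the Euler characteristic is 7 − 8 = -1, which agrees with 1 − 2 = -1.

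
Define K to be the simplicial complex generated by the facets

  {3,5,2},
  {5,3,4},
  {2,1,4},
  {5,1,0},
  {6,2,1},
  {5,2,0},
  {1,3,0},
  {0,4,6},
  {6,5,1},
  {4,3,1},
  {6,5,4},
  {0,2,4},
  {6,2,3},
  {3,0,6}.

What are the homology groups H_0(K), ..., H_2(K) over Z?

H_0 = Z,  H_1 = Z^2,  H_2 = Z.

K has 7 vertices, 21 edges, 14 triangles.
rank ∂_0 = 0, rank ∂_1 = 6 ⇒ b_0 = 7 − 0 − 6 = 1; all invariant factors of ∂_1 are 1 so no torsion. So H_0 ≅ Z.
rank ∂_1 = 6, rank ∂_2 = 13 ⇒ b_1 = 21 − 6 − 13 = 2; all invariant factors of ∂_2 are 1 so no torsion. So H_1 ≅ Z^2.
rank ∂_2 = 13, rank ∂_3 = 0 ⇒ b_2 = 14 − 13 − 0 = 1. So H_2 ≅ Z.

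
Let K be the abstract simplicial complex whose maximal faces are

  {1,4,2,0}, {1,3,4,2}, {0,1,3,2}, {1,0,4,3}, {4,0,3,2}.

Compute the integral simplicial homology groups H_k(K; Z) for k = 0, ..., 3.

H_0 = Z,  H_1 = 0,  H_2 = 0,  H_3 = Z.

Fix the vertex order 0 < 1 < 2 < 3 < 4 and write every simplex with vertices in increasing order. Then dim K = 3 and the simplices of K are:

  0-simplices (5): [0], [1], [2], [3], [4]
  1-simplices (10): [0,1], [0,2], [0,3], [0,4], [1,2], [1,3], [1,4], [2,3], [2,4], [3,4]
  2-simplices (10): [0,1,2], [0,1,3], [0,1,4], [0,2,3], [0,2,4], [0,3,4], [1,2,3], [1,2,4], [1,3,4], [2,3,4]
  3-simplices (5): [0,1,2,3], [0,1,2,4], [0,1,3,4], [0,2,3,4], [1,2,3,4]

Hence C_0 ≅ Z^5, C_1 ≅ Z^10, C_2 ≅ Z^10, C_3 ≅ Z^5.

∂_1: C_1 → C_0 sends each edge [p,q] (with p < q) to q − p. For instance
  ∂[1,3] = [3] − [1].
The resulting 5×10 matrix has rank 4, and its Smith normal form has invariant factors (1,1,1,1).

The boundary map ∂_2: C_2 → C_1 maps a triangle to the signed sum of its edges. For instance
  ∂[0,2,3] = [2,3] − [0,3] + [0,2],
  ∂[1,3,4] = [3,4] − [1,4] + [1,3].
The 10×10 boundary matrix has rank 6 and Smith normal form diag(1,1,1,1,1,1).

Boundary ∂_3: C_3 → C_2 sends each 3-simplex σ to the alternating sum Σ_i (−1)^i (σ with its i-th vertex removed). For instance
  ∂[0,1,3,4] = [1,3,4] − [0,3,4] + [0,1,4] − [0,1,3],
  ∂[0,1,2,4] = [1,2,4] − [0,2,4] + [0,1,4] − [0,1,2].
As a 10×5 matrix over Z this has rank 4, with invariant factors (1,1,1,1).

Now H_k = ker ∂_k / im ∂_{k+1}, so:

  H_0: rank C_0 − rank ∂_1 = 5 − 4 = 1, and the invariant factors of ∂_1 are all 1, so H_0 = Z.
  H_1: rank ker ∂_1 − rank ∂_2 = (10 − 4) − 6 = 0, and the invariant factors of ∂_2 are all 1, so H_1 = 0.
  H_2: rank ker ∂_2 − rank ∂_3 = (10 − 6) − 4 = 0, and the invariant factors of ∂_3 are all 1, so H_2 = 0.
  H_3: rank ker ∂_3 − rank ∂_4 = (5 − 4) − 0 = 1, and there is no ∂_4, so H_3 = Z.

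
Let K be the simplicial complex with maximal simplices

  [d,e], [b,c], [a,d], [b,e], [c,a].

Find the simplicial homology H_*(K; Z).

H_0 = Z,  H_1 = Z.

K has 5 vertices, 5 edges.
rank ∂_0 = 0, rank ∂_1 = 4 ⇒ b_0 = 5 − 0 − 4 = 1; all invariant factors of ∂_1 are 1 so no torsion. So H_0 = Z.
rank ∂_1 = 4, rank ∂_2 = 0 ⇒ b_1 = 5 − 4 − 0 = 1. So H_1 = Z.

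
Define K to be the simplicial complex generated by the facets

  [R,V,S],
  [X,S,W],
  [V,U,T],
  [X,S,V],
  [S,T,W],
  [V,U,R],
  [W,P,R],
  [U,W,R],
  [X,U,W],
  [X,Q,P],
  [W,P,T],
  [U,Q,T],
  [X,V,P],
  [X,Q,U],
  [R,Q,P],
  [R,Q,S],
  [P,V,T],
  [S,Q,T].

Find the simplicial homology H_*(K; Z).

H_0 ≅ Z,  H_1 ≅ Z^2,  H_2 ≅ Z.

Order the vertices as P < Q < R < S < T < U < V < W < X. Listing each simplex with vertices in this order, K has dimension 2 with simplices:

  0-simplices (9): P, Q, R, S, T, U, V, W, X
  1-simplices (27): PQ, PR, PT, PV, PW, PX, QR, QS, QT, QU, QX, RS, RU, RV, RW, ST, SV, SW, SX, TU, TV, TW, UV, UW, UX, VX, WX
  2-simplices (18): PQR, PQX, PRW, PTV, PTW, PVX, QRS, QST, QTU, QUX, RSV, RUV, RUW, STW, SVX, SWX, TUV, UWX

so the chain groups are C_0 ≅ Z^9, C_1 ≅ Z^27, C_2 ≅ Z^18.

∂_1: C_1 → C_0 is given by ∂[p,q] = [q] − [p]. For instance
  ∂RS = S − R.
This gives a 9×27 integer matrix of rank 8; reducing to Smith normal form yields diagonal entries (1,1,1,1,1,1,1,1).

The boundary map ∂_2: C_2 → C_1 maps a triangle to the signed sum of its edges. For instance
  ∂SWX = WX − SX + SW,
  ∂PQX = QX − PX + PQ.
As a 27×18 matrix over Z this has rank 17, with invariant factors (1,1,1,1,1,1,1,1,1,1,1,1,1,1,1,1,1).

Now H_k = ker ∂_k / im ∂_{k+1}, so:

  H_0: rank C_0 − rank ∂_1 = 9 − 8 = 1, and the invariant factors of ∂_1 are all 1, so H_0 = Z.
  H_1: rank ker ∂_1 − rank ∂_2 = (27 − 8) − 17 = 2, and the invariant factors of ∂_2 are all 1, so H_1 = Z^2.
  H_2: rank ker ∂_2 − rank ∂_3 = (18 − 17) − 0 = 1, and there is no ∂_3, so H_2 = Z.

As a check, the Euler characteristic is 9 − 27 + 18 = 0, which agrees with 1 − 2 + 1 = 0.
(K is a triangulation of the torus T^2.)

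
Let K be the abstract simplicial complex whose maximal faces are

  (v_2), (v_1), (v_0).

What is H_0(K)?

Fix the vertex order v_0 < v_1 < v_2 and write every simplex with vertices in increasing order. Then dim K = 0 and the simplices of K are:

  0-simplices (3): [v_0], [v_1], [v_2]

Hence C_0 ≅ Z^3.

Now H_k = ker ∂_k / im ∂_{k+1}, so:

  H_0: rank C_0 − rank ∂_1 = 3 − 0 = 3, and there is no ∂_1, so H_0 ≅ Z^3.

H_0 = Z^3.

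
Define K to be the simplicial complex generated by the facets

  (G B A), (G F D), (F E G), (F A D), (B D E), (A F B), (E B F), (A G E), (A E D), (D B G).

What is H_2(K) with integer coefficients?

Take the total order A < B < D < E < F < G on the vertex set. Then K (dimension 2) consists of the simplices:

  0-simplices (6): A, B, D, E, F, G
  1-simplices (15): AB, AD, AE, AF, AG, BD, BE, BF, BG, DE, DF, DG, EF, EG, FG
  2-simplices (10): ABF, ABG, ADE, ADF, AEG, BDE, BDG, BEF, DFG, EFG

giving chain groups C_0 ≅ Z^6, C_1 ≅ Z^15, C_2 ≅ Z^10.

∂_1: C_1 → C_0 is given by ∂[p,q] = [q] − [p]. For instance
  ∂BD = D − B.
The resulting 6×15 matrix has rank 5, and its Smith normal form has invariant factors (1,1,1,1,1).

∂_2: C_2 → C_1 maps a triangle to the signed sum of its edges. For instance
  ∂ADE = DE − AE + AD,
  ∂BDG = DG − BG + BD.
This gives a 15×10 integer matrix of rank 10; reducing to Smith normal form yields diagonal entries (1,1,1,1,1,1,1,1,1,2).

Now H_k = ker ∂_k / im ∂_{k+1}, so:

  H_2: rank ker ∂_2 − rank ∂_3 = (10 − 10) − 0 = 0, and there is no ∂_3, so H_2 ≅ 0.

H_2 ≅ 0.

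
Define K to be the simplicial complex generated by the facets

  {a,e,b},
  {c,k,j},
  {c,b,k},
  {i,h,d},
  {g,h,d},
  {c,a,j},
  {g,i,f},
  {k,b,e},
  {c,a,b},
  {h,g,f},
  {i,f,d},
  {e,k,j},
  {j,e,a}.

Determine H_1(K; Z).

Take the total order a < b < c < d < e < f < g < h < i < j < k on the vertex set. Then K (dimension 2) consists of the simplices:

  0-simplices (11): a, b, c, d, e, f, g, h, i, j, k
  1-simplices (22): ab, ac, ae, aj, bc, be, bk, cj, ck, df, dg, dh, di, ej, ek, fg, fh, fi, gh, gi, hi, jk
  2-simplices (13): abc, abe, acj, aej, bck, bek, cjk, dfi, dgh, dhi, ejk, fgh, fgi

giving chain groups C_0 ≅ Z^11, C_1 ≅ Z^22, C_2 ≅ Z^13.

Boundary ∂_1: C_1 → C_0 maps an edge to its endpoints' difference, ∂[p,q] = q − p. For instance
  ∂hi = i − h.
As a 11×22 matrix over Z this has rank 9, with invariant factors (1,1,1,1,1,1,1,1,1).

∂_2: C_2 → C_1 acts by ∂[p,q,r] = [q,r] − [p,r] + [p,q]. For instance
  ∂acj = cj − aj + ac,
  ∂bck = ck − bk + bc.
The 22×13 boundary matrix has rank 12 and Smith normal form diag(1,1,1,1,1,1,1,1,1,1,1,1).

From H_k ≅ ker(∂_k) / im(∂_{k+1}) we obtain:

  H_1: rank ker ∂_1 − rank ∂_2 = (22 − 9) − 12 = 1, and the invariant factors of ∂_2 are all 1, so H_1 ≅ Z.

H_1 ≅ Z.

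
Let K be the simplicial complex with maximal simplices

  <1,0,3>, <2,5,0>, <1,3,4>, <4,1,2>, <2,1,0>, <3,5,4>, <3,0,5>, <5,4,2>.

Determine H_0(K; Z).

H_0 = Z.

Take the total order 0 < 1 < 2 < 3 < 4 < 5 on the vertex set. Then K (dimension 2) consists of the simplices:

  0-simplices (6): [0], [1], [2], [3], [4], [5]
  1-simplices (12): [0,1], [0,2], [0,3], [0,5], [1,2], [1,3], [1,4], [2,4], [2,5], [3,4], [3,5], [4,5]
  2-simplices (8): [0,1,2], [0,1,3], [0,2,5], [0,3,5], [1,2,4], [1,3,4], [2,4,5], [3,4,5]

giving chain groups C_0 ≅ Z^6, C_1 ≅ Z^12, C_2 ≅ Z^8.

Boundary ∂_1: C_1 → C_0 is given by ∂[p,q] = [q] − [p].
The resulting 6×12 matrix has rank 5, and its Smith normal form has invariant factors (1,1,1,1,1).

∂_2: C_2 → C_1 acts by ∂[p,q,r] = [q,r] − [p,r] + [p,q]. For instance
  ∂[0,1,3] = [1,3] − [0,3] + [0,1],
  ∂[3,4,5] = [4,5] − [3,5] + [3,4].
The 12×8 boundary matrix has rank 7 and Smith normal form diag(1,1,1,1,1,1,1).

Reading off H_k = ker ∂_k / im ∂_{k+1}:

  H_0: rank C_0 − rank ∂_1 = 6 − 5 = 1, and the invariant factors of ∂_1 are all 1, so H_0 ≅ Z.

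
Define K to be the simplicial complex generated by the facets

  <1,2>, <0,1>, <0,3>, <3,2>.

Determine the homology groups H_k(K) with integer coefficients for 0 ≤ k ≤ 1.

Order the vertices as 0 < 1 < 2 < 3. Listing each simplex with vertices in this order, K has dimension 1 with simplices:

  0-simplices (4): [0], [1], [2], [3]
  1-simplices (4): [0,1], [0,3], [1,2], [2,3]

Hence C_0 ≅ Z^4, C_1 ≅ Z^4.

The boundary map ∂_1: C_1 → C_0 is given by ∂[p,q] = [q] − [p].
The 4×4 boundary matrix has rank 3 and Smith normal form diag(1,1,1).

From H_k ≅ ker(∂_k) / im(∂_{k+1}) we obtain:

  H_0: rank C_0 − rank ∂_1 = 4 − 3 = 1, and the invariant factors of ∂_1 are all 1, so H_0 ≅ Z.
  H_1: rank ker ∂_1 − rank ∂_2 = (4 − 3) − 0 = 1, and there is no ∂_2, so H_1 ≅ Z.

As a check, the Euler characteristic is 4 − 4 = 0, which agrees with 1 − 1 = 0.

H_0 ≅ Z,  H_1 ≅ Z.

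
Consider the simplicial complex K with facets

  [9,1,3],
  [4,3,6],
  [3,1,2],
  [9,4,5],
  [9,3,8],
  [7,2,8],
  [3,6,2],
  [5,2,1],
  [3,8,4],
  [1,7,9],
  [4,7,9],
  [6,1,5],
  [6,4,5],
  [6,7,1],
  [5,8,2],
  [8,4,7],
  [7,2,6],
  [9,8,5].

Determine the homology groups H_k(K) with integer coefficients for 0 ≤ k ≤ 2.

H_0 = Z,  H_1 = Z ⊕ Z/2Z,  H_2 = 0.

K has 9 vertices, 27 edges, 18 triangles.
rank ∂_0 = 0, rank ∂_1 = 8 ⇒ b_0 = 9 − 0 − 8 = 1; all invariant factors of ∂_1 are 1 so no torsion. So H_0 ≅ Z.
rank ∂_1 = 8, rank ∂_2 = 18 ⇒ b_1 = 27 − 8 − 18 = 1; ∂_2 has invariant factor(s) [2] giving torsion. So H_1 ≅ Z ⊕ Z/2Z.
rank ∂_2 = 18, rank ∂_3 = 0 ⇒ b_2 = 18 − 18 − 0 = 0. So H_2 ≅ 0.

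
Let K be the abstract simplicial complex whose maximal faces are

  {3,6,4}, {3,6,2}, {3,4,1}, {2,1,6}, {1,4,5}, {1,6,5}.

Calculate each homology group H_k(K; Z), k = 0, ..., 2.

H_0 ≅ Z,  H_1 ≅ Z,  H_2 = 0.

Take the total order 1 < 2 < 3 < 4 < 5 < 6 on the vertex set. Then K (dimension 2) consists of the simplices:

  0-simplices (6): [1], [2], [3], [4], [5], [6]
  1-simplices (12): [1,2], [1,3], [1,4], [1,5], [1,6], [2,3], [2,6], [3,4], [3,6], [4,5], [4,6], [5,6]
  2-simplices (6): [1,2,6], [1,3,4], [1,4,5], [1,5,6], [2,3,6], [3,4,6]

giving chain groups C_0 ≅ Z^6, C_1 ≅ Z^12, C_2 ≅ Z^6.

∂_1: C_1 → C_0 is given by ∂[p,q] = [q] − [p]. For instance
  ∂[4,6] = [6] − [4].
This gives a 6×12 integer matrix of rank 5; reducing to Smith normal form yields diagonal entries (1,1,1,1,1).

∂_2: C_2 → C_1 acts by ∂[p,q,r] = [q,r] − [p,r] + [p,q]. For instance
  ∂[1,5,6] = [5,6] − [1,6] + [1,5],
  ∂[1,3,4] = [3,4] − [1,4] + [1,3].
This gives a 12×6 integer matrix of rank 6; reducing to Smith normal form yields diagonal entries (1,1,1,1,1,1).

From H_k ≅ ker(∂_k) / im(∂_{k+1}) we obtain:

  H_0: rank C_0 − rank ∂_1 = 6 − 5 = 1, and the invariant factors of ∂_1 are all 1, so H_0 = Z.
  H_1: rank ker ∂_1 − rank ∂_2 = (12 − 5) − 6 = 1, and the invariant factors of ∂_2 are all 1, so H_1 = Z.
  H_2: rank ker ∂_2 − rank ∂_3 = (6 − 6) − 0 = 0, and there is no ∂_3, so H_2 = 0.

As a check, the Euler characteristic is 6 − 12 + 6 = 0, which agrees with 1 − 1 + 0 = 0.
(K is a triangulation of the cylinder S^1 x I.)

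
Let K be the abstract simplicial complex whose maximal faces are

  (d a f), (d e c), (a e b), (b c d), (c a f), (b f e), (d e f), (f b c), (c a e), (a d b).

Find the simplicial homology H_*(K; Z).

H_0 ≅ Z,  H_1 ≅ Z/2Z,  H_2 = 0.

Fix the vertex order a < b < c < d < e < f and write every simplex with vertices in increasing order. Then dim K = 2 and the simplices of K are:

  0-simplices (6): a, b, c, d, e, f
  1-simplices (15): ab, ac, ad, ae, af, bc, bd, be, bf, cd, ce, cf, de, df, ef
  2-simplices (10): abd, abe, ace, acf, adf, bcd, bcf, bef, cde, def

giving chain groups C_0 ≅ Z^6, C_1 ≅ Z^15, C_2 ≅ Z^10.

∂_1: C_1 → C_0 maps an edge to its endpoints' difference, ∂[p,q] = q − p.
As a 6×15 matrix over Z this has rank 5, with invariant factors (1,1,1,1,1).

∂_2: C_2 → C_1 sends each 2-simplex [p,q,r] to [q,r] − [p,r] + [p,q]. For instance
  ∂bef = ef − bf + be,
  ∂ace = ce − ae + ac.
The resulting 15×10 matrix has rank 10, and its Smith normal form has invariant factors (1,1,1,1,1,1,1,1,1,2).

From H_k ≅ ker(∂_k) / im(∂_{k+1}) we obtain:

  H_0: rank C_0 − rank ∂_1 = 6 − 5 = 1, and the invariant factors of ∂_1 are all 1, so H_0 = Z.
  H_1: rank ker ∂_1 − rank ∂_2 = (15 − 5) − 10 = 0, and ∂_2 has invariant factor 2 > 1, so H_1 = Z/2Z.
  H_2: rank ker ∂_2 − rank ∂_3 = (10 − 10) − 0 = 0, and there is no ∂_3, so H_2 = 0.

(K is a triangulation of the real projective plane RP^2.)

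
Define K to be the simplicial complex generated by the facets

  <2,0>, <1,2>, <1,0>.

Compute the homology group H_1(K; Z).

K has 3 vertices, 3 edges.
rank ∂_1 = 2, rank ∂_2 = 0 ⇒ b_1 = 3 − 2 − 0 = 1. So H_1 = Z.

H_1 ≅ Z.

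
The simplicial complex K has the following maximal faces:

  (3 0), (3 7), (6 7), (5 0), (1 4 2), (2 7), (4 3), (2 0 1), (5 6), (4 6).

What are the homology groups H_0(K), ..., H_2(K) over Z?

H_0 ≅ Z,  H_1 ≅ Z^4,  H_2 = 0.

Order the vertices as 0 < 1 < 2 < 3 < 4 < 5 < 6 < 7. Listing each simplex with vertices in this order, K has dimension 2 with simplices:

  0-simplices (8): [0], [1], [2], [3], [4], [5], [6], [7]
  1-simplices (13): [0,1], [0,2], [0,3], [0,5], [1,2], [1,4], [2,4], [2,7], [3,4], [3,7], [4,6], [5,6], [6,7]
  2-simplices (2): [0,1,2], [1,2,4]

so the chain groups are C_0 ≅ Z^8, C_1 ≅ Z^13, C_2 ≅ Z^2.

The boundary map ∂_1: C_1 → C_0 sends each edge [p,q] (with p < q) to q − p. For instance
  ∂[3,4] = [4] − [3].
The 8×13 boundary matrix has rank 7 and Smith normal form diag(1,1,1,1,1,1,1).

Boundary ∂_2: C_2 → C_1 sends each 2-simplex [p,q,r] to [q,r] − [p,r] + [p,q]. For instance
  ∂[0,1,2] = [1,2] − [0,2] + [0,1],
  ∂[1,2,4] = [2,4] − [1,4] + [1,2].
As a 13×2 matrix over Z this has rank 2, with invariant factors (1,1).

From H_k ≅ ker(∂_k) / im(∂_{k+1}) we obtain:

  H_0: rank C_0 − rank ∂_1 = 8 − 7 = 1, and the invariant factors of ∂_1 are all 1, so H_0 ≅ Z.
  H_1: rank ker ∂_1 − rank ∂_2 = (13 − 7) − 2 = 4, and the invariant factors of ∂_2 are all 1, so H_1 ≅ Z^4.
  H_2: rank ker ∂_2 − rank ∂_3 = (2 − 2) − 0 = 0, and there is no ∂_3, so H_2 ≅ 0.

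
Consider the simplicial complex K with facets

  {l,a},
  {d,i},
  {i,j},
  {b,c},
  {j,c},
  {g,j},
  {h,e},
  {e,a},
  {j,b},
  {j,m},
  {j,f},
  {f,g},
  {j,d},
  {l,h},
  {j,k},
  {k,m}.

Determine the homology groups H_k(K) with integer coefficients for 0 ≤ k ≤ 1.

H_0 ≅ Z^2,  H_1 ≅ Z^5.

Fix the vertex order a < b < c < d < e < f < g < h < i < j < k < l < m and write every simplex with vertices in increasing order. Then dim K = 1 and the simplices of K are:

  0-simplices (13): a, b, c, d, e, f, g, h, i, j, k, l, m
  1-simplices (16): ae, al, bc, bj, cj, di, dj, eh, fg, fj, gj, hl, ij, jk, jm, km

Hence C_0 ≅ Z^13, C_1 ≅ Z^16.

∂_1: C_1 → C_0 maps an edge to its endpoints' difference, ∂[p,q] = q − p. For instance
  ∂fg = g − f.
This gives a 13×16 integer matrix of rank 11; reducing to Smith normal form yields diagonal entries (1,1,1,1,1,1,1,1,1,1,1).

From H_k ≅ ker(∂_k) / im(∂_{k+1}) we obtain:

  H_0: rank C_0 − rank ∂_1 = 13 − 11 = 2, and the invariant factors of ∂_1 are all 1, so H_0 = Z^2.
  H_1: rank ker ∂_1 − rank ∂_2 = (16 − 11) − 0 = 5, and there is no ∂_2, so H_1 = Z^5.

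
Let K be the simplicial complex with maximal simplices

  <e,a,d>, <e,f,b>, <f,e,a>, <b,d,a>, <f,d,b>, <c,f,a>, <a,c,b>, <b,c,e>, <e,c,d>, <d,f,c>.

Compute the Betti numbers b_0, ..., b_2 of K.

K has 6 vertices, 15 edges, 10 triangles.
rank ∂_0 = 0, rank ∂_1 = 5 ⇒ b_0 = 6 − 0 − 5 = 1; all invariant factors of ∂_1 are 1 so no torsion. So H_0 ≅ Z.
rank ∂_1 = 5, rank ∂_2 = 10 ⇒ b_1 = 15 − 5 − 10 = 0; ∂_2 has invariant factor(s) [2] giving torsion. So H_1 ≅ Z/2.
rank ∂_2 = 10, rank ∂_3 = 0 ⇒ b_2 = 10 − 10 − 0 = 0. So H_2 ≅ 0.

b_0 = 1, b_1 = 0, b_2 = 0.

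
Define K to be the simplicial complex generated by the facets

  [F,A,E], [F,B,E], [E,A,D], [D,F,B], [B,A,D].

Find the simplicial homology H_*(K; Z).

Order the vertices as A < B < D < E < F. Listing each simplex with vertices in this order, K has dimension 2 with simplices:

  0-simplices (5): A, B, D, E, F
  1-simplices (10): AB, AD, AE, AF, BD, BE, BF, DE, DF, EF
  2-simplices (5): ABD, ADE, AEF, BDF, BEF

Hence C_0 ≅ Z^5, C_1 ≅ Z^10, C_2 ≅ Z^5.

The boundary map ∂_1: C_1 → C_0 maps an edge to its endpoints' difference, ∂[p,q] = q − p.
As a 5×10 matrix over Z this has rank 4, with invariant factors (1,1,1,1).

The boundary map ∂_2: C_2 → C_1 acts by ∂[p,q,r] = [q,r] − [p,r] + [p,q]. For instance
  ∂ABD = BD − AD + AB,
  ∂ADE = DE − AE + AD.
This gives a 10×5 integer matrix of rank 5; reducing to Smith normal form yields diagonal entries (1,1,1,1,1).

From H_k ≅ ker(∂_k) / im(∂_{k+1}) we obtain:

  H_0: rank C_0 − rank ∂_1 = 5 − 4 = 1, and the invariant factors of ∂_1 are all 1, so H_0 ≅ Z.
  H_1: rank ker ∂_1 − rank ∂_2 = (10 − 4) − 5 = 1, and the invariant factors of ∂_2 are all 1, so H_1 ≅ Z.
  H_2: rank ker ∂_2 − rank ∂_3 = (5 − 5) − 0 = 0, and there is no ∂_3, so H_2 ≅ 0.

H_0 ≅ Z,  H_1 ≅ Z,  H_2 = 0.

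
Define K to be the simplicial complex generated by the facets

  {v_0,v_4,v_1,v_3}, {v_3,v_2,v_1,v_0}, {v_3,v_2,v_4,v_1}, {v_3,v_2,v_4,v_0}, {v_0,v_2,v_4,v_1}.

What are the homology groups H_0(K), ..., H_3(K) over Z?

Fix the vertex order v_0 < v_1 < v_2 < v_3 < v_4 and write every simplex with vertices in increasing order. Then dim K = 3 and the simplices of K are:

  0-simplices (5): [v_0], [v_1], [v_2], [v_3], [v_4]
  1-simplices (10): [v_0,v_1], [v_0,v_2], [v_0,v_3], [v_0,v_4], [v_1,v_2], [v_1,v_3], [v_1,v_4], [v_2,v_3], [v_2,v_4], [v_3,v_4]
  2-simplices (10): [v_0,v_1,v_2], [v_0,v_1,v_3], [v_0,v_1,v_4], [v_0,v_2,v_3], [v_0,v_2,v_4], [v_0,v_3,v_4], [v_1,v_2,v_3], [v_1,v_2,v_4], [v_1,v_3,v_4], [v_2,v_3,v_4]
  3-simplices (5): [v_0,v_1,v_2,v_3], [v_0,v_1,v_2,v_4], [v_0,v_1,v_3,v_4], [v_0,v_2,v_3,v_4], [v_1,v_2,v_3,v_4]

so the chain groups are C_0 ≅ Z^5, C_1 ≅ Z^10, C_2 ≅ Z^10, C_3 ≅ Z^5.

The boundary map ∂_1: C_1 → C_0 is given by ∂[p,q] = [q] − [p]. For instance
  ∂[v_2,v_3] = [v_3] − [v_2].
The resulting 5×10 matrix has rank 4, and its Smith normal form has invariant factors (1,1,1,1).

Boundary ∂_2: C_2 → C_1 sends each 2-simplex [p,q,r] to [q,r] − [p,r] + [p,q]. For instance
  ∂[v_0,v_1,v_3] = [v_1,v_3] − [v_0,v_3] + [v_0,v_1],
  ∂[v_0,v_1,v_4] = [v_1,v_4] − [v_0,v_4] + [v_0,v_1].
The 10×10 boundary matrix has rank 6 and Smith normal form diag(1,1,1,1,1,1).

The boundary map ∂_3: C_3 → C_2 sends each 3-simplex σ to the alternating sum Σ_i (−1)^i (σ with its i-th vertex removed). For instance
  ∂[v_1,v_2,v_3,v_4] = [v_2,v_3,v_4] − [v_1,v_3,v_4] + [v_1,v_2,v_4] − [v_1,v_2,v_3],
  ∂[v_0,v_1,v_2,v_4] = [v_1,v_2,v_4] − [v_0,v_2,v_4] + [v_0,v_1,v_4] − [v_0,v_1,v_2].
This gives a 10×5 integer matrix of rank 4; reducing to Smith normal form yields diagonal entries (1,1,1,1).

From H_k ≅ ker(∂_k) / im(∂_{k+1}) we obtain:

  H_0: rank C_0 − rank ∂_1 = 5 − 4 = 1, and the invariant factors of ∂_1 are all 1, so H_0 ≅ Z.
  H_1: rank ker ∂_1 − rank ∂_2 = (10 − 4) − 6 = 0, and the invariant factors of ∂_2 are all 1, so H_1 ≅ 0.
  H_2: rank ker ∂_2 − rank ∂_3 = (10 − 6) − 4 = 0, and the invariant factors of ∂_3 are all 1, so H_2 ≅ 0.
  H_3: rank ker ∂_3 − rank ∂_4 = (5 − 4) − 0 = 1, and there is no ∂_4, so H_3 ≅ Z.

As a check, the Euler characteristic is 5 − 10 + 10 − 5 = 0, which agrees with 1 − 0 + 0 − 1 = 0.

H_0 = Z,  H_1 = 0,  H_2 = 0,  H_3 = Z.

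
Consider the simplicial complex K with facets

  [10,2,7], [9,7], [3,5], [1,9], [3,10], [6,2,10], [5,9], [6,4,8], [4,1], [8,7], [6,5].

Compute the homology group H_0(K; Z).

Order the vertices as 1 < 2 < 3 < 4 < 5 < 6 < 7 < 8 < 9 < 10. Listing each simplex with vertices in this order, K has dimension 2 with simplices:

  0-simplices (10): [1], [2], [3], [4], [5], [6], [7], [8], [9], [10]
  1-simplices (16): [1,4], [1,9], [2,6], [2,7], [2,10], [3,5], [3,10], [4,6], [4,8], [5,6], [5,9], [6,8], [6,10], [7,8], [7,9], [7,10]
  2-simplices (3): [2,6,10], [2,7,10], [4,6,8]

so the chain groups are C_0 ≅ Z^10, C_1 ≅ Z^16, C_2 ≅ Z^3.

∂_1: C_1 → C_0 is given by ∂[p,q] = [q] − [p]. For instance
  ∂[6,8] = [8] − [6].
The resulting 10×16 matrix has rank 9, and its Smith normal form has invariant factors (1,1,1,1,1,1,1,1,1).

The boundary map ∂_2: C_2 → C_1 sends each 2-simplex [p,q,r] to [q,r] − [p,r] + [p,q]. For instance
  ∂[4,6,8] = [6,8] − [4,8] + [4,6],
  ∂[2,7,10] = [7,10] − [2,10] + [2,7].
As a 16×3 matrix over Z this has rank 3, with invariant factors (1,1,1).

Computing H_k = (kernel of ∂_k) / (image of ∂_{k+1}):

  H_0: rank C_0 − rank ∂_1 = 10 − 9 = 1, and the invariant factors of ∂_1 are all 1, so H_0 ≅ Z.

H_0 = Z.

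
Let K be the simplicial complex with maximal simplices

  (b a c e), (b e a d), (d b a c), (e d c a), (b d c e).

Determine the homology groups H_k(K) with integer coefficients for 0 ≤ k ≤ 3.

Fix the vertex order a < b < c < d < e and write every simplex with vertices in increasing order. Then dim K = 3 and the simplices of K are:

  0-simplices (5): a, b, c, d, e
  1-simplices (10): ab, ac, ad, ae, bc, bd, be, cd, ce, de
  2-simplices (10): abc, abd, abe, acd, ace, ade, bcd, bce, bde, cde
  3-simplices (5): abcd, abce, abde, acde, bcde

giving chain groups C_0 ≅ Z^5, C_1 ≅ Z^10, C_2 ≅ Z^10, C_3 ≅ Z^5.

The boundary map ∂_1: C_1 → C_0 sends each edge [p,q] (with p < q) to q − p.
This gives a 5×10 integer matrix of rank 4; reducing to Smith normal form yields diagonal entries (1,1,1,1).

Boundary ∂_2: C_2 → C_1 maps a triangle to the signed sum of its edges. For instance
  ∂abc = bc − ac + ab,
  ∂bde = de − be + bd.
As a 10×10 matrix over Z this has rank 6, with invariant factors (1,1,1,1,1,1).

Boundary ∂_3: C_3 → C_2 sends each 3-simplex σ to the alternating sum Σ_i (−1)^i (σ with its i-th vertex removed). For instance
  ∂abde = bde − ade + abe − abd,
  ∂abcd = bcd − acd + abd − abc.
This gives a 10×5 integer matrix of rank 4; reducing to Smith normal form yields diagonal entries (1,1,1,1).

Computing H_k = (kernel of ∂_k) / (image of ∂_{k+1}):

  H_0: rank C_0 − rank ∂_1 = 5 − 4 = 1, and the invariant factors of ∂_1 are all 1, so H_0 ≅ Z.
  H_1: rank ker ∂_1 − rank ∂_2 = (10 − 4) − 6 = 0, and the invariant factors of ∂_2 are all 1, so H_1 ≅ 0.
  H_2: rank ker ∂_2 − rank ∂_3 = (10 − 6) − 4 = 0, and the invariant factors of ∂_3 are all 1, so H_2 ≅ 0.
  H_3: rank ker ∂_3 − rank ∂_4 = (5 − 4) − 0 = 1, and there is no ∂_4, so H_3 ≅ Z.

As a check, the Euler characteristic is 5 − 10 + 10 − 5 = 0, which agrees with 1 − 0 + 0 − 1 = 0.
(K is a triangulation of the 3-sphere S^3.)

H_0 ≅ Z,  H_1 = 0,  H_2 = 0,  H_3 ≅ Z.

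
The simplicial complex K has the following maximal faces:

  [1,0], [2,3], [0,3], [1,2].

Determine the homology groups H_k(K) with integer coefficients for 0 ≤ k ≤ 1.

H_0 = Z,  H_1 = Z.

Order the vertices as 0 < 1 < 2 < 3. Listing each simplex with vertices in this order, K has dimension 1 with simplices:

  0-simplices (4): [0], [1], [2], [3]
  1-simplices (4): [0,1], [0,3], [1,2], [2,3]

so the chain groups are C_0 ≅ Z^4, C_1 ≅ Z^4.

The boundary map ∂_1: C_1 → C_0 maps an edge to its endpoints' difference, ∂[p,q] = q − p. For instance
  ∂[2,3] = [3] − [2].
As a 4×4 matrix over Z this has rank 3, with invariant factors (1,1,1).

Computing H_k = (kernel of ∂_k) / (image of ∂_{k+1}):

  H_0: rank C_0 − rank ∂_1 = 4 − 3 = 1, and the invariant factors of ∂_1 are all 1, so H_0 = Z.
  H_1: rank ker ∂_1 − rank ∂_2 = (4 − 3) − 0 = 1, and there is no ∂_2, so H_1 = Z.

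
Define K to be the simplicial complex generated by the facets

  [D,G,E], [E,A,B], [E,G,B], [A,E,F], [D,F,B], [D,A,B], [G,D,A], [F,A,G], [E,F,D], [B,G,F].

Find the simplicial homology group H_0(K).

Fix the vertex order A < B < D < E < F < G and write every simplex with vertices in increasing order. Then dim K = 2 and the simplices of K are:

  0-simplices (6): A, B, D, E, F, G
  1-simplices (15): AB, AD, AE, AF, AG, BD, BE, BF, BG, DE, DF, DG, EF, EG, FG
  2-simplices (10): ABD, ABE, ADG, AEF, AFG, BDF, BEG, BFG, DEF, DEG

so the chain groups are C_0 ≅ Z^6, C_1 ≅ Z^15, C_2 ≅ Z^10.

∂_1: C_1 → C_0 is given by ∂[p,q] = [q] − [p]. For instance
  ∂AB = B − A.
This gives a 6×15 integer matrix of rank 5; reducing to Smith normal form yields diagonal entries (1,1,1,1,1).

The boundary map ∂_2: C_2 → C_1 maps a triangle to the signed sum of its edges. For instance
  ∂DEF = EF − DF + DE,
  ∂ABD = BD − AD + AB.
This gives a 15×10 integer matrix of rank 10; reducing to Smith normal form yields diagonal entries (1,1,1,1,1,1,1,1,1,2).

Reading off H_k = ker ∂_k / im ∂_{k+1}:

  H_0: rank C_0 − rank ∂_1 = 6 − 5 = 1, and the invariant factors of ∂_1 are all 1, so H_0 ≅ Z.

H_0 = Z.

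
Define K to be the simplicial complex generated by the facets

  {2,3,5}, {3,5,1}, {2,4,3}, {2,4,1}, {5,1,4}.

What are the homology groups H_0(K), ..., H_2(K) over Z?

We work with the vertex ordering 1 < 2 < 3 < 4 < 5. The simplices of K, each written with vertices in increasing order, are:

  0-simplices (5): [1], [2], [3], [4], [5]
  1-simplices (10): [1,2], [1,3], [1,4], [1,5], [2,3], [2,4], [2,5], [3,4], [3,5], [4,5]
  2-simplices (5): [1,2,4], [1,3,5], [1,4,5], [2,3,4], [2,3,5]

giving chain groups C_0 ≅ Z^5, C_1 ≅ Z^10, C_2 ≅ Z^5.

Boundary ∂_1: C_1 → C_0 sends each edge [p,q] (with p < q) to q − p.
As a 5×10 matrix over Z this has rank 4, with invariant factors (1,1,1,1).

∂_2: C_2 → C_1 acts by ∂[p,q,r] = [q,r] − [p,r] + [p,q]. For instance
  ∂[1,2,4] = [2,4] − [1,4] + [1,2],
  ∂[2,3,5] = [3,5] − [2,5] + [2,3].
The 10×5 boundary matrix has rank 5 and Smith normal form diag(1,1,1,1,1).

From H_k ≅ ker(∂_k) / im(∂_{k+1}) we obtain:

  H_0: rank C_0 − rank ∂_1 = 5 − 4 = 1, and the invariant factors of ∂_1 are all 1, so H_0 ≅ Z.
  H_1: rank ker ∂_1 − rank ∂_2 = (10 − 4) − 5 = 1, and the invariant factors of ∂_2 are all 1, so H_1 ≅ Z.
  H_2: rank ker ∂_2 − rank ∂_3 = (5 − 5) − 0 = 0, and there is no ∂_3, so H_2 ≅ 0.

H_0 ≅ Z,  H_1 ≅ Z,  H_2 = 0.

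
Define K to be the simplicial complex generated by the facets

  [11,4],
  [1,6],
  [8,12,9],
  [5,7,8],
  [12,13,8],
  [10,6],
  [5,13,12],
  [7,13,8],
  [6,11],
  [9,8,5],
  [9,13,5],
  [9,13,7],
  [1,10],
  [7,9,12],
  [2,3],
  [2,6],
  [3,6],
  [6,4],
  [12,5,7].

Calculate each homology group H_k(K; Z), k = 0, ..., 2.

H_0 = Z^2,  H_1 = Z^3 ⊕ Z/2Z,  H_2 = 0.

Order the vertices as 1 < 2 < 3 < 4 < 5 < 6 < 7 < 8 < 9 < 10 < 11 < 12 < 13. Listing each simplex with vertices in this order, K has dimension 2 with simplices:

  0-simplices (13): [1], [2], [3], [4], [5], [6], [7], [8], [9], [10], [11], [12], [13]
  1-simplices (24): (24 of them)
  2-simplices (10): [5,7,8], [5,7,12], [5,8,9], [5,9,13], [5,12,13], [7,8,13], [7,9,12], [7,9,13], [8,9,12], [8,12,13]

so the chain groups are C_0 ≅ Z^13, C_1 ≅ Z^24, C_2 ≅ Z^10.

Boundary ∂_1: C_1 → C_0 is given by ∂[p,q] = [q] − [p].
The 13×24 boundary matrix has rank 11 and Smith normal form diag(1,1,1,1,1,1,1,1,1,1,1).

The boundary map ∂_2: C_2 → C_1 acts by ∂[p,q,r] = [q,r] − [p,r] + [p,q]. For instance
  ∂[7,9,12] = [9,12] − [7,12] + [7,9],
  ∂[5,7,8] = [7,8] − [5,8] + [5,7].
The resulting 24×10 matrix has rank 10, and its Smith normal form has invariant factors (1,1,1,1,1,1,1,1,1,2).

Reading off H_k = ker ∂_k / im ∂_{k+1}:

  H_0: rank C_0 − rank ∂_1 = 13 − 11 = 2, and the invariant factors of ∂_1 are all 1, so H_0 = Z^2.
  H_1: rank ker ∂_1 − rank ∂_2 = (24 − 11) − 10 = 3, and ∂_2 has invariant factor 2 > 1, so H_1 = Z^3 ⊕ Z/2Z.
  H_2: rank ker ∂_2 − rank ∂_3 = (10 − 10) − 0 = 0, and there is no ∂_3, so H_2 = 0.

As a check, the Euler characteristic is 13 − 24 + 10 = -1, which agrees with 2 − 3 + 0 = -1.
(K is a triangulation of the disjoint union of a wedge of 3 circles and the real projective plane RP^2.)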